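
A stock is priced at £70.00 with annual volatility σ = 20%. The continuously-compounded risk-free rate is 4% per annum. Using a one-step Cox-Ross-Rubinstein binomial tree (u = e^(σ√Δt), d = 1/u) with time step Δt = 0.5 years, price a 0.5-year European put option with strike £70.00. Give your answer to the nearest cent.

CRR parameters: u = e^(σ√Δt) = e^(0.2·√0.5) = 1.1519, d = 1/u = 0.8681
Per-period rate: rΔt = 0.04·0.5 = 0.02, so R = e^0.02 = 1.0202
Risk-neutral probability p = (e^0.02 − 0.8681)/(1.1519 − 0.8681) = 0.1521/0.2838 = 0.5359
Terminal stock prices: S_u = 80.63, S_d = 60.77
Terminal payoffs (K − S): max(-10.63, 0) = 0, max(9.231, 0) = 9.231
Node 0 (S = 70): V_0 = e^(−0.02)·[0.5359·0.0000 + 0.4641·9.2314] = 4.1995

£4.20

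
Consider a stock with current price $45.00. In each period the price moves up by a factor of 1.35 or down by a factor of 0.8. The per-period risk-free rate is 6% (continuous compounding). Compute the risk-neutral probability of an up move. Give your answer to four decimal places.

Risk-neutral probability p = (e^0.06 − 0.8)/(1.35 − 0.8) = 0.2618/0.5500 = 0.4761

p = 0.4761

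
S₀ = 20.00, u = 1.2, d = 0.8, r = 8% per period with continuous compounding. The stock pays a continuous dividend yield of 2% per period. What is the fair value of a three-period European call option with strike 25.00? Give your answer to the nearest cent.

Per-period risk-free factor R = e^0.08 = 1.0833; dividend-adjusted growth = e^(0.08−0.02) = 1.0618.
Risk-neutral probability p = (1.0618 − 0.8)/(1.2 − 0.8) = 0.2618/0.4000 = 0.6546
Terminal stock prices: S_uuu = 34.56, S_uud = 23.04, S_udd = 15.36, S_ddd = 10.24
Terminal payoffs (S − K): max(9.56, 0) = 9.56, max(-1.96, 0) = 0, max(-9.64, 0) = 0, max(-14.76, 0) = 0
Node uu (S = 28.8): V_uu = e^(−0.08)·[0.6546·9.5600 + 0.3454·0.0000] = 5.7768
Node ud (S = 19.2): V_ud = e^(−0.08)·[0.6546·0.0000 + 0.3454·0.0000] = 0.0000
Node dd (S = 12.8): V_dd = e^(−0.08)·[0.6546·0.0000 + 0.3454·0.0000] = 0.0000
Node u (S = 24): V_u = e^(−0.08)·[0.6546·5.7768 + 0.3454·0.0000] = 3.4907
Node d (S = 16): V_d = e^(−0.08)·[0.6546·0.0000 + 0.3454·0.0000] = 0.0000
Node 0 (S = 20): V_0 = e^(−0.08)·[0.6546·3.4907 + 0.3454·0.0000] = 2.1093

2.11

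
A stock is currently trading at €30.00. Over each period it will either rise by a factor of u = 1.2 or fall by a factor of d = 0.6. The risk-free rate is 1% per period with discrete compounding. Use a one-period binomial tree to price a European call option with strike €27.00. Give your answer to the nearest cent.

€6.09

Risk-neutral probability p = (1 + 0.01 − 0.6)/(1.2 − 0.6) = 0.4100/0.6000 = 0.6833
Terminal stock prices: S_u = 36, S_d = 18
Terminal payoffs (S − K): max(9, 0) = 9, max(-9, 0) = 0
Node 0 (S = 30): V_0 = 1/1.01·[0.6833·9.0000 + 0.3167·0.0000] = 6.0891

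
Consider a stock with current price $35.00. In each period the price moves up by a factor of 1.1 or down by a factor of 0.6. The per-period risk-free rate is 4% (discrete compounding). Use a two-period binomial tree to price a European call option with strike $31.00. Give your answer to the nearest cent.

$8.13

Risk-neutral probability p = (1 + 0.04 − 0.6)/(1.1 − 0.6) = 0.4400/0.5000 = 0.8800
Terminal stock prices: S_uu = 42.35, S_ud = 23.1, S_dd = 12.6
Terminal payoffs (S − K): max(11.35, 0) = 11.35, max(-7.9, 0) = 0, max(-18.4, 0) = 0
Node u (S = 38.5): V_u = 1/1.04·[0.8800·11.3500 + 0.1200·0.0000] = 9.6038
Node d (S = 21): V_d = 1/1.04·[0.8800·0.0000 + 0.1200·0.0000] = 0.0000
Node 0 (S = 35): V_0 = 1/1.04·[0.8800·9.6038 + 0.1200·0.0000] = 8.1263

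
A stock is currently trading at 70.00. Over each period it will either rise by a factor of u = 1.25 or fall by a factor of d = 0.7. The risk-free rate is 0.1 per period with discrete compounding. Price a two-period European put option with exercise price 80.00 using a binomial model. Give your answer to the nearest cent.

8.96

Risk-neutral probability p = (1 + 0.1 − 0.7)/(1.25 − 0.7) = 0.4000/0.5500 = 0.7273
Terminal stock prices: S_uu = 109.4, S_ud = 61.25, S_dd = 34.3
Terminal payoffs (K − S): max(-29.38, 0) = 0, max(18.75, 0) = 18.75, max(45.7, 0) = 45.7
Node u (S = 87.5): V_u = 1/1.1·[0.7273·0.0000 + 0.2727·18.7500] = 4.6488
Node d (S = 49): V_d = 1/1.1·[0.7273·18.7500 + 0.2727·45.7000] = 23.7273
Node 0 (S = 70): V_0 = 1/1.1·[0.7273·4.6488 + 0.2727·23.7273] = 8.9564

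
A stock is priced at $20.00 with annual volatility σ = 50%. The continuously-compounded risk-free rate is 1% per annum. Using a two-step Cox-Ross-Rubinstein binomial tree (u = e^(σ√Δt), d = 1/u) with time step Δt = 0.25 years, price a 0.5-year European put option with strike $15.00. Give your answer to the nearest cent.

CRR parameters: u = e^(σ√Δt) = e^(0.5·√0.25) = 1.2840, d = 1/u = 0.7788
Per-period rate: rΔt = 0.01·0.25 = 0.0025, so R = e^0.0025 = 1.0025
Risk-neutral probability p = (e^0.0025 − 0.7788)/(1.2840 − 0.7788) = 0.2237/0.5052 = 0.4428
Terminal stock prices: S_uu = 32.97, S_ud = 20, S_dd = 12.13
Terminal payoffs (K − S): max(-17.97, 0) = 0, max(-5, 0) = 0, max(2.869, 0) = 2.869
Node u (S = 25.68): V_u = e^(−0.0025)·[0.4428·0.0000 + 0.5572·0.0000] = 0.0000
Node d (S = 15.58): V_d = e^(−0.0025)·[0.4428·0.0000 + 0.5572·2.8694] = 1.5949
Node 0 (S = 20): V_0 = e^(−0.0025)·[0.4428·0.0000 + 0.5572·1.5949] = 0.8865

$0.89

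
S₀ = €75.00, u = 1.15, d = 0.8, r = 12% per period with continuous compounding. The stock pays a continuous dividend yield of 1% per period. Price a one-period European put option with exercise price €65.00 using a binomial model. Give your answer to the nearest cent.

Per-period risk-free factor R = e^0.12 = 1.1275; dividend-adjusted growth = e^(0.12−0.01) = 1.1163.
Risk-neutral probability p = (1.1163 − 0.8)/(1.15 − 0.8) = 0.3163/0.3500 = 0.9037
Terminal stock prices: S_u = 86.25, S_d = 60
Terminal payoffs (K − S): max(-21.25, 0) = 0, max(5, 0) = 5
Node 0 (S = 75): V_0 = e^(−0.12)·[0.9037·0.0000 + 0.0963·5.0000] = 0.4273

€0.43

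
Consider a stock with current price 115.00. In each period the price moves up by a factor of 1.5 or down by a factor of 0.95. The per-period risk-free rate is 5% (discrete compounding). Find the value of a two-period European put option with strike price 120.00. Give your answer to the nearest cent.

Risk-neutral probability p = (1 + 0.05 − 0.95)/(1.5 − 0.95) = 0.1000/0.5500 = 0.1818
Terminal stock prices: S_uu = 258.8, S_ud = 163.9, S_dd = 103.8
Terminal payoffs (K − S): max(-138.8, 0) = 0, max(-43.88, 0) = 0, max(16.21, 0) = 16.21
Node u (S = 172.5): V_u = 1/1.05·[0.1818·0.0000 + 0.8182·0.0000] = 0.0000
Node d (S = 109.2): V_d = 1/1.05·[0.1818·0.0000 + 0.8182·16.2125] = 12.6331
Node 0 (S = 115): V_0 = 1/1.05·[0.1818·0.0000 + 0.8182·12.6331] = 9.8440

9.84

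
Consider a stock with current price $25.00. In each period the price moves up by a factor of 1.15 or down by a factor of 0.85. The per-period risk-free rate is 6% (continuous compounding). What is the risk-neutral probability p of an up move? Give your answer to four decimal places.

Risk-neutral probability p = (e^0.06 − 0.85)/(1.15 − 0.85) = 0.2118/0.3000 = 0.7061

p = 0.7061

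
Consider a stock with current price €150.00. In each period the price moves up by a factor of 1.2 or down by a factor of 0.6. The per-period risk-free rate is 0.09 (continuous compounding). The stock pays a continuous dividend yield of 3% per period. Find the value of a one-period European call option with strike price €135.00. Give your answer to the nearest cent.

Per-period risk-free factor R = e^0.09 = 1.0942; dividend-adjusted growth = e^(0.09−0.03) = 1.0618.
Risk-neutral probability p = (1.0618 − 0.6)/(1.2 − 0.6) = 0.4618/0.6000 = 0.7697
Terminal stock prices: S_u = 180, S_d = 90
Terminal payoffs (S − K): max(45, 0) = 45, max(-45, 0) = 0
Node 0 (S = 150): V_0 = e^(−0.09)·[0.7697·45.0000 + 0.2303·0.0000] = 31.6565

€31.66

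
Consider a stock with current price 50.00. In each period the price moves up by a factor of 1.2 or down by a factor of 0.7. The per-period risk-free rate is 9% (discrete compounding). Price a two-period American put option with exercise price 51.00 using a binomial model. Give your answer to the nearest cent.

4.53

Risk-neutral probability p = (1 + 0.09 − 0.7)/(1.2 − 0.7) = 0.3900/0.5000 = 0.7800
Terminal stock prices: S_uu = 72, S_ud = 42, S_dd = 24.5
Terminal payoffs (K − S): max(-21, 0) = 0, max(9, 0) = 9, max(26.5, 0) = 26.5
Node u (S = 60): continuation = 1/1.09·[0.7800·0.0000 + 0.2200·9.0000] = 1.8165; exercise value = 0.0000 ≤ continuation, so V_u = 1.8165
Node d (S = 35): continuation = 1/1.09·[0.7800·9.0000 + 0.2200·26.5000] = 11.7890; exercise value = 16.0000 > continuation, so V_d = 16.0000 (exercise)
Node 0 (S = 50): continuation = 1/1.09·[0.7800·1.8165 + 0.2200·16.0000] = 4.5292; exercise value = 1.0000 ≤ continuation, so V_0 = 4.5292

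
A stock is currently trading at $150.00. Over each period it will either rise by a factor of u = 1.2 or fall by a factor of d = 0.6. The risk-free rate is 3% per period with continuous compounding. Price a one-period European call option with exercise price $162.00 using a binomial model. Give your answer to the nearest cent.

Risk-neutral probability p = (e^0.03 − 0.6)/(1.2 − 0.6) = 0.4305/0.6000 = 0.7174
Terminal stock prices: S_u = 180, S_d = 90
Terminal payoffs (S − K): max(18, 0) = 18, max(-72, 0) = 0
Node 0 (S = 150): V_0 = e^(−0.03)·[0.7174·18.0000 + 0.2826·0.0000] = 12.5320

$12.53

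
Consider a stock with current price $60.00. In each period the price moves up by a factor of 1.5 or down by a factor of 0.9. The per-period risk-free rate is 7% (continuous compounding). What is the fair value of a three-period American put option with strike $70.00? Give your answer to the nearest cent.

$10.63

Risk-neutral probability p = (e^0.07 − 0.9)/(1.5 − 0.9) = 0.1725/0.6000 = 0.2875
Terminal stock prices: S_uuu = 202.5, S_uud = 121.5, S_udd = 72.9, S_ddd = 43.74
Terminal payoffs (K − S): max(-132.5, 0) = 0, max(-51.5, 0) = 0, max(-2.9, 0) = 0, max(26.26, 0) = 26.26
Node uu (S = 135): continuation = e^(−0.07)·[0.2875·0.0000 + 0.7125·0.0000] = 0.0000; exercise value = 0.0000 ≤ continuation, so V_uu = 0.0000
Node ud (S = 81): continuation = e^(−0.07)·[0.2875·0.0000 + 0.7125·0.0000] = 0.0000; exercise value = 0.0000 ≤ continuation, so V_ud = 0.0000
Node dd (S = 48.6): continuation = e^(−0.07)·[0.2875·0.0000 + 0.7125·26.2600] = 17.4450; exercise value = 21.4000 > continuation, so V_dd = 21.4000 (exercise)
Node u (S = 90): continuation = e^(−0.07)·[0.2875·0.0000 + 0.7125·0.0000] = 0.0000; exercise value = 0.0000 ≤ continuation, so V_u = 0.0000
Node d (S = 54): continuation = e^(−0.07)·[0.2875·0.0000 + 0.7125·21.4000] = 14.2164; exercise value = 16.0000 > continuation, so V_d = 16.0000 (exercise)
Node 0 (S = 60): continuation = e^(−0.07)·[0.2875·0.0000 + 0.7125·16.0000] = 10.6291; exercise value = 10.0000 ≤ continuation, so V_0 = 10.6291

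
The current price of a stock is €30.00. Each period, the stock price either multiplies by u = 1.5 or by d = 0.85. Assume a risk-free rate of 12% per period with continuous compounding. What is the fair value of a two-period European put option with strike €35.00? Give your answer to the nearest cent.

€3.44

Risk-neutral probability p = (e^0.12 − 0.85)/(1.5 − 0.85) = 0.2775/0.6500 = 0.4269
Terminal stock prices: S_uu = 67.5, S_ud = 38.25, S_dd = 21.67
Terminal payoffs (K − S): max(-32.5, 0) = 0, max(-3.25, 0) = 0, max(13.33, 0) = 13.33
Node u (S = 45): V_u = e^(−0.12)·[0.4269·0.0000 + 0.5731·0.0000] = 0.0000
Node d (S = 25.5): V_d = e^(−0.12)·[0.4269·0.0000 + 0.5731·13.3250] = 6.7728
Node 0 (S = 30): V_0 = e^(−0.12)·[0.4269·0.0000 + 0.5731·6.7728] = 3.4425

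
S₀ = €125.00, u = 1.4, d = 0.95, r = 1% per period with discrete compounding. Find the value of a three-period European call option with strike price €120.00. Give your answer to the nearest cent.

Risk-neutral probability p = (1 + 0.01 − 0.95)/(1.4 − 0.95) = 0.0600/0.4500 = 0.1333
Terminal stock prices: S_uuu = 343, S_uud = 232.7, S_udd = 157.9, S_ddd = 107.2
Terminal payoffs (S − K): max(223, 0) = 223, max(112.7, 0) = 112.7, max(37.94, 0) = 37.94, max(-12.83, 0) = 0
Node uu (S = 245): V_uu = 1/1.01·[0.1333·223.0000 + 0.8667·112.7500] = 126.1881
Node ud (S = 166.2): V_ud = 1/1.01·[0.1333·112.7500 + 0.8667·37.9375] = 47.4381
Node dd (S = 112.8): V_dd = 1/1.01·[0.1333·37.9375 + 0.8667·0.0000] = 5.0083
Node u (S = 175): V_u = 1/1.01·[0.1333·126.1881 + 0.8667·47.4381] = 57.3645
Node d (S = 118.8): V_d = 1/1.01·[0.1333·47.4381 + 0.8667·5.0083] = 10.5600
Node 0 (S = 125): V_0 = 1/1.01·[0.1333·57.3645 + 0.8667·10.5600] = 16.6342

€16.63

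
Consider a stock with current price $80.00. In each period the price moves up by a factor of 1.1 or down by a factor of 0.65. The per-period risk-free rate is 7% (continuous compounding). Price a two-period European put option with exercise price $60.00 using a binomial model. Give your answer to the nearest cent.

Risk-neutral probability p = (e^0.07 − 0.65)/(1.1 − 0.65) = 0.4225/0.4500 = 0.9389
Terminal stock prices: S_uu = 96.8, S_ud = 57.2, S_dd = 33.8
Terminal payoffs (K − S): max(-36.8, 0) = 0, max(2.8, 0) = 2.8, max(26.2, 0) = 26.2
Node u (S = 88): V_u = e^(−0.07)·[0.9389·0.0000 + 0.0611·2.8000] = 0.1595
Node d (S = 52): V_d = e^(−0.07)·[0.9389·2.8000 + 0.0611·26.2000] = 3.9436
Node 0 (S = 80): V_0 = e^(−0.07)·[0.9389·0.1595 + 0.0611·3.9436] = 0.3643

$0.36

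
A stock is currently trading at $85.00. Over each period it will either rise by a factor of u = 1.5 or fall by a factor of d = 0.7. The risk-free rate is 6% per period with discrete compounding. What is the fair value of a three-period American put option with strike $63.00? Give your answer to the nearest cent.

$5.87

Risk-neutral probability p = (1 + 0.06 − 0.7)/(1.5 − 0.7) = 0.3600/0.8000 = 0.4500
Terminal stock prices: S_uuu = 286.9, S_uud = 133.9, S_udd = 62.47, S_ddd = 29.15
Terminal payoffs (K − S): max(-223.9, 0) = 0, max(-70.88, 0) = 0, max(0.525, 0) = 0.525, max(33.85, 0) = 33.85
Node uu (S = 191.2): continuation = 1/1.06·[0.4500·0.0000 + 0.5500·0.0000] = 0.0000; exercise value = 0.0000 ≤ continuation, so V_uu = 0.0000
Node ud (S = 89.25): continuation = 1/1.06·[0.4500·0.0000 + 0.5500·0.5250] = 0.2724; exercise value = 0.0000 ≤ continuation, so V_ud = 0.2724
Node dd (S = 41.65): continuation = 1/1.06·[0.4500·0.5250 + 0.5500·33.8450] = 17.7840; exercise value = 21.3500 > continuation, so V_dd = 21.3500 (exercise)
Node u (S = 127.5): continuation = 1/1.06·[0.4500·0.0000 + 0.5500·0.2724] = 0.1413; exercise value = 0.0000 ≤ continuation, so V_u = 0.1413
Node d (S = 59.5): continuation = 1/1.06·[0.4500·0.2724 + 0.5500·21.3500] = 11.1935; exercise value = 3.5000 ≤ continuation, so V_d = 11.1935
Node 0 (S = 85): continuation = 1/1.06·[0.4500·0.1413 + 0.5500·11.1935] = 5.8679; exercise value = 0.0000 ≤ continuation, so V_0 = 5.8679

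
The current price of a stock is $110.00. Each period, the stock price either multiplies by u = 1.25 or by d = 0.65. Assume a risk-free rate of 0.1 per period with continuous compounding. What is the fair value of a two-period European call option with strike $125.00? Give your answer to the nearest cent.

Risk-neutral probability p = (e^0.1 − 0.65)/(1.25 − 0.65) = 0.4552/0.6000 = 0.7586
Terminal stock prices: S_uu = 171.9, S_ud = 89.38, S_dd = 46.48
Terminal payoffs (S − K): max(46.88, 0) = 46.88, max(-35.62, 0) = 0, max(-78.53, 0) = 0
Node u (S = 137.5): V_u = e^(−0.1)·[0.7586·46.8750 + 0.2414·0.0000] = 32.1762
Node d (S = 71.5): V_d = e^(−0.1)·[0.7586·0.0000 + 0.2414·0.0000] = 0.0000
Node 0 (S = 110): V_0 = e^(−0.1)·[0.7586·32.1762 + 0.2414·0.0000] = 22.0866

$22.09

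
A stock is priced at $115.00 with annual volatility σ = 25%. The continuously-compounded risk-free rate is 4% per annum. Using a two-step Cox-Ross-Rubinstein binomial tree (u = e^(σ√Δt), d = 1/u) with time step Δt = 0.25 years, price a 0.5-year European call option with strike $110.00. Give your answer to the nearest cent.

$12.01

CRR parameters: u = e^(σ√Δt) = e^(0.25·√0.25) = 1.1331, d = 1/u = 0.8825
Per-period rate: rΔt = 0.04·0.25 = 0.01, so R = e^0.01 = 1.0101
Risk-neutral probability p = (e^0.01 − 0.8825)/(1.1331 − 0.8825) = 0.1276/0.2507 = 0.5089
Terminal stock prices: S_uu = 147.7, S_ud = 115, S_dd = 89.56
Terminal payoffs (S − K): max(37.66, 0) = 37.66, max(5, 0) = 5, max(-20.44, 0) = 0
Node u (S = 130.3): V_u = e^(−0.01)·[0.5089·37.6629 + 0.4911·5.0000] = 21.4066
Node d (S = 101.5): V_d = e^(−0.01)·[0.5089·5.0000 + 0.4911·0.0000] = 2.5191
Node 0 (S = 115): V_0 = e^(−0.01)·[0.5089·21.4066 + 0.4911·2.5191] = 12.0100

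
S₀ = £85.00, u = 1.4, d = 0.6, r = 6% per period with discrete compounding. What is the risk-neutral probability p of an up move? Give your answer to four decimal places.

p = 0.5750

Risk-neutral probability p = (1 + 0.06 − 0.6)/(1.4 − 0.6) = 0.4600/0.8000 = 0.5750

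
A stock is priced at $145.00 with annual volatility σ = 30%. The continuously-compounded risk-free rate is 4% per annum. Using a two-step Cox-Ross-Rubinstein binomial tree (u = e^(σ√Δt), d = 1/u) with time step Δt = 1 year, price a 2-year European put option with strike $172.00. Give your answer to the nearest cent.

CRR parameters: u = e^(σ√Δt) = e^(0.3·√1) = 1.3499, d = 1/u = 0.7408
Per-period rate: rΔt = 0.04·1 = 0.04, so R = e^0.04 = 1.0408
Risk-neutral probability p = (e^0.04 − 0.7408)/(1.3499 − 0.7408) = 0.3000/0.6090 = 0.4926
Terminal stock prices: S_uu = 264.2, S_ud = 145, S_dd = 79.58
Terminal payoffs (K − S): max(-92.21, 0) = 0, max(27, 0) = 27, max(92.42, 0) = 92.42
Node u (S = 195.7): V_u = e^(−0.04)·[0.4926·0.0000 + 0.5074·27.0000] = 13.1635
Node d (S = 107.4): V_d = e^(−0.04)·[0.4926·27.0000 + 0.5074·92.4223] = 57.8371
Node 0 (S = 145): V_0 = e^(−0.04)·[0.4926·13.1635 + 0.5074·57.8371] = 34.4274

$34.43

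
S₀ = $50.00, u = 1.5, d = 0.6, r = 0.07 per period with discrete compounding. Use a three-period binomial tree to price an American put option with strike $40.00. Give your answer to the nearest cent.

$6.92

Risk-neutral probability p = (1 + 0.07 − 0.6)/(1.5 − 0.6) = 0.4700/0.9000 = 0.5222
Terminal stock prices: S_uuu = 168.8, S_uud = 67.5, S_udd = 27, S_ddd = 10.8
Terminal payoffs (K − S): max(-128.8, 0) = 0, max(-27.5, 0) = 0, max(13, 0) = 13, max(29.2, 0) = 29.2
Node uu (S = 112.5): continuation = 1/1.07·[0.5222·0.0000 + 0.4778·0.0000] = 0.0000; exercise value = 0.0000 ≤ continuation, so V_uu = 0.0000
Node ud (S = 45): continuation = 1/1.07·[0.5222·0.0000 + 0.4778·13.0000] = 5.8048; exercise value = 0.0000 ≤ continuation, so V_ud = 5.8048
Node dd (S = 18): continuation = 1/1.07·[0.5222·13.0000 + 0.4778·29.2000] = 19.3832; exercise value = 22.0000 > continuation, so V_dd = 22.0000 (exercise)
Node u (S = 75): continuation = 1/1.07·[0.5222·0.0000 + 0.4778·5.8048] = 2.5920; exercise value = 0.0000 ≤ continuation, so V_u = 2.5920
Node d (S = 30): continuation = 1/1.07·[0.5222·5.8048 + 0.4778·22.0000] = 12.6565; exercise value = 10.0000 ≤ continuation, so V_d = 12.6565
Node 0 (S = 50): continuation = 1/1.07·[0.5222·2.5920 + 0.4778·12.6565] = 6.9164; exercise value = 0.0000 ≤ continuation, so V_0 = 6.9164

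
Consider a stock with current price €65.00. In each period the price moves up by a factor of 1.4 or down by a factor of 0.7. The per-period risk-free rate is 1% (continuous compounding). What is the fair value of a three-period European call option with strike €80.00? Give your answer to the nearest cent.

Risk-neutral probability p = (e^0.01 − 0.7)/(1.4 − 0.7) = 0.3101/0.7000 = 0.4429
Terminal stock prices: S_uuu = 178.4, S_uud = 89.18, S_udd = 44.59, S_ddd = 22.29
Terminal payoffs (S − K): max(98.36, 0) = 98.36, max(9.18, 0) = 9.18, max(-35.41, 0) = 0, max(-57.71, 0) = 0
Node uu (S = 127.4): V_uu = e^(−0.01)·[0.4429·98.3600 + 0.5571·9.1800] = 48.1960
Node ud (S = 63.7): V_ud = e^(−0.01)·[0.4429·9.1800 + 0.5571·0.0000] = 4.0256
Node dd (S = 31.85): V_dd = e^(−0.01)·[0.4429·0.0000 + 0.5571·0.0000] = 0.0000
Node u (S = 91): V_u = e^(−0.01)·[0.4429·48.1960 + 0.5571·4.0256] = 23.3552
Node d (S = 45.5): V_d = e^(−0.01)·[0.4429·4.0256 + 0.5571·0.0000] = 1.7653
Node 0 (S = 65): V_0 = e^(−0.01)·[0.4429·23.3552 + 0.5571·1.7653] = 11.2154

€11.22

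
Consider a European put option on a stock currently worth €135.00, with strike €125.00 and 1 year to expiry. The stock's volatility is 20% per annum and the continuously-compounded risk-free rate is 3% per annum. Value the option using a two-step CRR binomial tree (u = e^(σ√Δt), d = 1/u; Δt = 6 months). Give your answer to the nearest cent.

CRR parameters: u = e^(σ√Δt) = e^(0.2·√0.5) = 1.1519, d = 1/u = 0.8681
Per-period rate: rΔt = 0.03·0.5 = 0.015, so R = e^0.015 = 1.0151
Risk-neutral probability p = (e^0.015 − 0.8681)/(1.1519 − 0.8681) = 0.1470/0.2838 = 0.5180
Terminal stock prices: S_uu = 179.1, S_ud = 135, S_dd = 101.7
Terminal payoffs (K − S): max(-54.13, 0) = 0, max(-10, 0) = 0, max(23.26, 0) = 23.26
Node u (S = 155.5): V_u = e^(−0.015)·[0.5180·0.0000 + 0.4820·0.0000] = 0.0000
Node d (S = 117.2): V_d = e^(−0.015)·[0.5180·0.0000 + 0.4820·23.2588] = 11.0448
Node 0 (S = 135): V_0 = e^(−0.015)·[0.5180·0.0000 + 0.4820·11.0448] = 5.2448

€5.24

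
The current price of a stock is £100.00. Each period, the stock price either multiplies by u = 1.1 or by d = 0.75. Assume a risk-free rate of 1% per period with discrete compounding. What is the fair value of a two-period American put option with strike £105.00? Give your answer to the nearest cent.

Risk-neutral probability p = (1 + 0.01 − 0.75)/(1.1 − 0.75) = 0.2600/0.3500 = 0.7429
Terminal stock prices: S_uu = 121, S_ud = 82.5, S_dd = 56.25
Terminal payoffs (K − S): max(-16, 0) = 0, max(22.5, 0) = 22.5, max(48.75, 0) = 48.75
Node u (S = 110): continuation = 1/1.01·[0.7429·0.0000 + 0.2571·22.5000] = 5.7284; exercise value = 0.0000 ≤ continuation, so V_u = 5.7284
Node d (S = 75): continuation = 1/1.01·[0.7429·22.5000 + 0.2571·48.7500] = 28.9604; exercise value = 30.0000 > continuation, so V_d = 30.0000 (exercise)
Node 0 (S = 100): continuation = 1/1.01·[0.7429·5.7284 + 0.2571·30.0000] = 11.8512; exercise value = 5.0000 ≤ continuation, so V_0 = 11.8512

£11.85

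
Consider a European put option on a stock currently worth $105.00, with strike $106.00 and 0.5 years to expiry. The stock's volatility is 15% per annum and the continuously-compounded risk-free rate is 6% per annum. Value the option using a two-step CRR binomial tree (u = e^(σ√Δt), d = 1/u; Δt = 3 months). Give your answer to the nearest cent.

CRR parameters: u = e^(σ√Δt) = e^(0.15·√0.25) = 1.0779, d = 1/u = 0.9277
Per-period rate: rΔt = 0.06·0.25 = 0.015, so R = e^0.015 = 1.0151
Risk-neutral probability p = (e^0.015 − 0.9277)/(1.0779 − 0.9277) = 0.0874/0.1501 = 0.5819
Terminal stock prices: S_uu = 122, S_ud = 105, S_dd = 90.37
Terminal payoffs (K − S): max(-15.99, 0) = 0, max(1, 0) = 1, max(15.63, 0) = 15.63
Node u (S = 113.2): V_u = e^(−0.015)·[0.5819·0.0000 + 0.4181·1.0000] = 0.4119
Node d (S = 97.41): V_d = e^(−0.015)·[0.5819·1.0000 + 0.4181·15.6257] = 7.0088
Node 0 (S = 105): V_0 = e^(−0.015)·[0.5819·0.4119 + 0.4181·7.0088] = 3.1227

$3.12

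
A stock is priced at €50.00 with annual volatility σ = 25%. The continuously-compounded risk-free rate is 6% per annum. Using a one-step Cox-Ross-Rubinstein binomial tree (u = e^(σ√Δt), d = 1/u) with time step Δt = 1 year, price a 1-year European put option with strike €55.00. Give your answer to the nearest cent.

CRR parameters: u = e^(σ√Δt) = e^(0.25·√1) = 1.2840, d = 1/u = 0.7788
Per-period rate: rΔt = 0.06·1 = 0.06, so R = e^0.06 = 1.0618
Risk-neutral probability p = (e^0.06 − 0.7788)/(1.2840 − 0.7788) = 0.2830/0.5052 = 0.5602
Terminal stock prices: S_u = 64.2, S_d = 38.94
Terminal payoffs (K − S): max(-9.201, 0) = 0, max(16.06, 0) = 16.06
Node 0 (S = 50): V_0 = e^(−0.06)·[0.5602·0.0000 + 0.4398·16.0600] = 6.6516

€6.65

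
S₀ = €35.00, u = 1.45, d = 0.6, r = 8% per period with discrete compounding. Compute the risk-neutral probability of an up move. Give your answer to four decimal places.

Risk-neutral probability p = (1 + 0.08 − 0.6)/(1.45 − 0.6) = 0.4800/0.8500 = 0.5647

p = 0.5647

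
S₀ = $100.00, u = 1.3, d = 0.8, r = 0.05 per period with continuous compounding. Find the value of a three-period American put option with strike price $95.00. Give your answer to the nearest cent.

Risk-neutral probability p = (e^0.05 − 0.8)/(1.3 − 0.8) = 0.2513/0.5000 = 0.5025
Terminal stock prices: S_uuu = 219.7, S_uud = 135.2, S_udd = 83.2, S_ddd = 51.2
Terminal payoffs (K − S): max(-124.7, 0) = 0, max(-40.2, 0) = 0, max(11.8, 0) = 11.8, max(43.8, 0) = 43.8
Node uu (S = 169): continuation = e^(−0.05)·[0.5025·0.0000 + 0.4975·0.0000] = 0.0000; exercise value = 0.0000 ≤ continuation, so V_uu = 0.0000
Node ud (S = 104): continuation = e^(−0.05)·[0.5025·0.0000 + 0.4975·11.8000] = 5.5837; exercise value = 0.0000 ≤ continuation, so V_ud = 5.5837
Node dd (S = 64): continuation = e^(−0.05)·[0.5025·11.8000 + 0.4975·43.8000] = 26.3668; exercise value = 31.0000 > continuation, so V_dd = 31.0000 (exercise)
Node u (S = 130): continuation = e^(−0.05)·[0.5025·0.0000 + 0.4975·5.5837] = 2.6422; exercise value = 0.0000 ≤ continuation, so V_u = 2.6422
Node d (S = 80): continuation = e^(−0.05)·[0.5025·5.5837 + 0.4975·31.0000] = 17.3383; exercise value = 15.0000 ≤ continuation, so V_d = 17.3383
Node 0 (S = 100): continuation = e^(−0.05)·[0.5025·2.6422 + 0.4975·17.3383] = 9.4675; exercise value = 0.0000 ≤ continuation, so V_0 = 9.4675

$9.47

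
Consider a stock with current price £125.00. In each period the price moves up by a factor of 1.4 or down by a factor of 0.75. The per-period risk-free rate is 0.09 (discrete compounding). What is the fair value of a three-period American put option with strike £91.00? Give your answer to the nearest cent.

£3.96

Risk-neutral probability p = (1 + 0.09 − 0.75)/(1.4 − 0.75) = 0.3400/0.6500 = 0.5231
Terminal stock prices: S_uuu = 343, S_uud = 183.7, S_udd = 98.44, S_ddd = 52.73
Terminal payoffs (K − S): max(-252, 0) = 0, max(-92.75, 0) = 0, max(-7.438, 0) = 0, max(38.27, 0) = 38.27
Node uu (S = 245): continuation = 1/1.09·[0.5231·0.0000 + 0.4769·0.0000] = 0.0000; exercise value = 0.0000 ≤ continuation, so V_uu = 0.0000
Node ud (S = 131.2): continuation = 1/1.09·[0.5231·0.0000 + 0.4769·0.0000] = 0.0000; exercise value = 0.0000 ≤ continuation, so V_ud = 0.0000
Node dd (S = 70.31): continuation = 1/1.09·[0.5231·0.0000 + 0.4769·38.2656] = 16.7429; exercise value = 20.6875 > continuation, so V_dd = 20.6875 (exercise)
Node u (S = 175): continuation = 1/1.09·[0.5231·0.0000 + 0.4769·0.0000] = 0.0000; exercise value = 0.0000 ≤ continuation, so V_u = 0.0000
Node d (S = 93.75): continuation = 1/1.09·[0.5231·0.0000 + 0.4769·20.6875] = 9.0517; exercise value = 0.0000 ≤ continuation, so V_d = 9.0517
Node 0 (S = 125): continuation = 1/1.09·[0.5231·0.0000 + 0.4769·9.0517] = 3.9605; exercise value = 0.0000 ≤ continuation, so V_0 = 3.9605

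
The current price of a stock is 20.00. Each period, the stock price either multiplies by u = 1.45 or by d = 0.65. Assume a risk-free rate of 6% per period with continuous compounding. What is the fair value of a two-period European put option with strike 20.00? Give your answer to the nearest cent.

Risk-neutral probability p = (e^0.06 − 0.65)/(1.45 − 0.65) = 0.4118/0.8000 = 0.5148
Terminal stock prices: S_uu = 42.05, S_ud = 18.85, S_dd = 8.45
Terminal payoffs (K − S): max(-22.05, 0) = 0, max(1.15, 0) = 1.15, max(11.55, 0) = 11.55
Node u (S = 29): V_u = e^(−0.06)·[0.5148·0.0000 + 0.4852·1.1500] = 0.5255
Node d (S = 13): V_d = e^(−0.06)·[0.5148·1.1500 + 0.4852·11.5500] = 5.8353
Node 0 (S = 20): V_0 = e^(−0.06)·[0.5148·0.5255 + 0.4852·5.8353] = 2.9212

2.92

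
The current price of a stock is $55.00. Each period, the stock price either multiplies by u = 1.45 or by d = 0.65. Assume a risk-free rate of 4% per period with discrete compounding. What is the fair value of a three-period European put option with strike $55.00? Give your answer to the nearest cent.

$12.05

Risk-neutral probability p = (1 + 0.04 − 0.65)/(1.45 − 0.65) = 0.3900/0.8000 = 0.4875
Terminal stock prices: S_uuu = 167.7, S_uud = 75.16, S_udd = 33.69, S_ddd = 15.1
Terminal payoffs (K − S): max(-112.7, 0) = 0, max(-20.16, 0) = 0, max(21.31, 0) = 21.31, max(39.9, 0) = 39.9
Node uu (S = 115.6): V_uu = 1/1.04·[0.4875·0.0000 + 0.5125·0.0000] = 0.0000
Node ud (S = 51.84): V_ud = 1/1.04·[0.4875·0.0000 + 0.5125·21.3056] = 10.4992
Node dd (S = 23.24): V_dd = 1/1.04·[0.4875·21.3056 + 0.5125·39.8956] = 29.6471
Node u (S = 79.75): V_u = 1/1.04·[0.4875·0.0000 + 0.5125·10.4992] = 5.1739
Node d (S = 35.75): V_d = 1/1.04·[0.4875·10.4992 + 0.5125·29.6471] = 19.5312
Node 0 (S = 55): V_0 = 1/1.04·[0.4875·5.1739 + 0.5125·19.5312] = 12.0500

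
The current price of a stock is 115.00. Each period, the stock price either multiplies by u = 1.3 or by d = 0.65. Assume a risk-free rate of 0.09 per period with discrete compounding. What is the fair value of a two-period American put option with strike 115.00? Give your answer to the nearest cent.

Risk-neutral probability p = (1 + 0.09 − 0.65)/(1.3 − 0.65) = 0.4400/0.6500 = 0.6769
Terminal stock prices: S_uu = 194.4, S_ud = 97.17, S_dd = 48.59
Terminal payoffs (K − S): max(-79.35, 0) = 0, max(17.83, 0) = 17.83, max(66.41, 0) = 66.41
Node u (S = 149.5): continuation = 1/1.09·[0.6769·0.0000 + 0.3231·17.8250] = 5.2833; exercise value = 0.0000 ≤ continuation, so V_u = 5.2833
Node d (S = 74.75): continuation = 1/1.09·[0.6769·17.8250 + 0.3231·66.4125] = 30.7546; exercise value = 40.2500 > continuation, so V_d = 40.2500 (exercise)
Node 0 (S = 115): continuation = 1/1.09·[0.6769·5.2833 + 0.3231·40.2500] = 15.2113; exercise value = 0.0000 ≤ continuation, so V_0 = 15.2113

15.21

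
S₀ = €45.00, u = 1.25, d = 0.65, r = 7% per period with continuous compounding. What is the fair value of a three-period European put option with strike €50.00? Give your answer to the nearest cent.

Risk-neutral probability p = (e^0.07 − 0.65)/(1.25 − 0.65) = 0.4225/0.6000 = 0.7042
Terminal stock prices: S_uuu = 87.89, S_uud = 45.7, S_udd = 23.77, S_ddd = 12.36
Terminal payoffs (K − S): max(-37.89, 0) = 0, max(4.297, 0) = 4.297, max(26.23, 0) = 26.23, max(37.64, 0) = 37.64
Node uu (S = 70.31): V_uu = e^(−0.07)·[0.7042·0.0000 + 0.2958·4.2969] = 1.1852
Node ud (S = 36.56): V_ud = e^(−0.07)·[0.7042·4.2969 + 0.2958·26.2344] = 10.0572
Node dd (S = 19.01): V_dd = e^(−0.07)·[0.7042·26.2344 + 0.2958·37.6419] = 27.6072
Node u (S = 56.25): V_u = e^(−0.07)·[0.7042·1.1852 + 0.2958·10.0572] = 3.5521
Node d (S = 29.25): V_d = e^(−0.07)·[0.7042·10.0572 + 0.2958·27.6072] = 14.2179
Node 0 (S = 45): V_0 = e^(−0.07)·[0.7042·3.5521 + 0.2958·14.2179] = 6.2538

€6.25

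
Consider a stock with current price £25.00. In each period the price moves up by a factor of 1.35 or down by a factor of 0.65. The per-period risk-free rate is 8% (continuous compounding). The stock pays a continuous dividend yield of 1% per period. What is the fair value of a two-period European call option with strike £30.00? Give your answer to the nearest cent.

£4.83

Per-period risk-free factor R = e^0.08 = 1.0833; dividend-adjusted growth = e^(0.08−0.01) = 1.0725.
Risk-neutral probability p = (1.0725 − 0.65)/(1.35 − 0.65) = 0.4225/0.7000 = 0.6036
Terminal stock prices: S_uu = 45.56, S_ud = 21.94, S_dd = 10.56
Terminal payoffs (S − K): max(15.56, 0) = 15.56, max(-8.062, 0) = 0, max(-19.44, 0) = 0
Node u (S = 33.75): V_u = e^(−0.08)·[0.6036·15.5625 + 0.3964·0.0000] = 8.6711
Node d (S = 16.25): V_d = e^(−0.08)·[0.6036·0.0000 + 0.3964·0.0000] = 0.0000
Node 0 (S = 25): V_0 = e^(−0.08)·[0.6036·8.6711 + 0.3964·0.0000] = 4.8313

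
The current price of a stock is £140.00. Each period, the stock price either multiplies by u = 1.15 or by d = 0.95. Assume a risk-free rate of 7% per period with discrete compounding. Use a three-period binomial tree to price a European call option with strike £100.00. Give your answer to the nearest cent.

£58.37

Risk-neutral probability p = (1 + 0.07 − 0.95)/(1.15 − 0.95) = 0.1200/0.2000 = 0.6000
Terminal stock prices: S_uuu = 212.9, S_uud = 175.9, S_udd = 145.3, S_ddd = 120
Terminal payoffs (S − K): max(112.9, 0) = 112.9, max(75.89, 0) = 75.89, max(45.3, 0) = 45.3, max(20.03, 0) = 20.03
Node uu (S = 185.1): V_uu = 1/1.07·[0.6000·112.9225 + 0.4000·75.8925] = 91.6921
Node ud (S = 152.9): V_ud = 1/1.07·[0.6000·75.8925 + 0.4000·45.3025] = 59.4921
Node dd (S = 126.3): V_dd = 1/1.07·[0.6000·45.3025 + 0.4000·20.0325] = 32.8921
Node u (S = 161): V_u = 1/1.07·[0.6000·91.6921 + 0.4000·59.4921] = 73.6561
Node d (S = 133): V_d = 1/1.07·[0.6000·59.4921 + 0.4000·32.8921] = 45.6561
Node 0 (S = 140): V_0 = 1/1.07·[0.6000·73.6561 + 0.4000·45.6561] = 58.3702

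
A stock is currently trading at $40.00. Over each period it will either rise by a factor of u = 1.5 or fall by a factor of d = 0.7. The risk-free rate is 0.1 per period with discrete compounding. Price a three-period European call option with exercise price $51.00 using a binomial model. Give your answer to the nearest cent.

$11.27

Risk-neutral probability p = (1 + 0.1 − 0.7)/(1.5 − 0.7) = 0.4000/0.8000 = 0.5000
Terminal stock prices: S_uuu = 135, S_uud = 63, S_udd = 29.4, S_ddd = 13.72
Terminal payoffs (S − K): max(84, 0) = 84, max(12, 0) = 12, max(-21.6, 0) = 0, max(-37.28, 0) = 0
Node uu (S = 90): V_uu = 1/1.1·[0.5000·84.0000 + 0.5000·12.0000] = 43.6364
Node ud (S = 42): V_ud = 1/1.1·[0.5000·12.0000 + 0.5000·0.0000] = 5.4545
Node dd (S = 19.6): V_dd = 1/1.1·[0.5000·0.0000 + 0.5000·0.0000] = 0.0000
Node u (S = 60): V_u = 1/1.1·[0.5000·43.6364 + 0.5000·5.4545] = 22.3140
Node d (S = 28): V_d = 1/1.1·[0.5000·5.4545 + 0.5000·0.0000] = 2.4793
Node 0 (S = 40): V_0 = 1/1.1·[0.5000·22.3140 + 0.5000·2.4793] = 11.2697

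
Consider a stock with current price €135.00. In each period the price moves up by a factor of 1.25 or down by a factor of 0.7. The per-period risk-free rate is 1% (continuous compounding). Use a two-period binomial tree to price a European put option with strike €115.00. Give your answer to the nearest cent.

€9.11

Risk-neutral probability p = (e^0.01 − 0.7)/(1.25 − 0.7) = 0.3101/0.5500 = 0.5637
Terminal stock prices: S_uu = 210.9, S_ud = 118.1, S_dd = 66.15
Terminal payoffs (K − S): max(-95.94, 0) = 0, max(-3.125, 0) = 0, max(48.85, 0) = 48.85
Node u (S = 168.8): V_u = e^(−0.01)·[0.5637·0.0000 + 0.4363·0.0000] = 0.0000
Node d (S = 94.5): V_d = e^(−0.01)·[0.5637·0.0000 + 0.4363·48.8500] = 21.0999
Node 0 (S = 135): V_0 = e^(−0.01)·[0.5637·0.0000 + 0.4363·21.0999] = 9.1137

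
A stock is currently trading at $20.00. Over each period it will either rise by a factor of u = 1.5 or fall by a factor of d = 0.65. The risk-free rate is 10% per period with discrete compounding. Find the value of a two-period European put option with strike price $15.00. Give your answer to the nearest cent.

$1.20

Risk-neutral probability p = (1 + 0.1 − 0.65)/(1.5 − 0.65) = 0.4500/0.8500 = 0.5294
Terminal stock prices: S_uu = 45, S_ud = 19.5, S_dd = 8.45
Terminal payoffs (K − S): max(-30, 0) = 0, max(-4.5, 0) = 0, max(6.55, 0) = 6.55
Node u (S = 30): V_u = 1/1.1·[0.5294·0.0000 + 0.4706·0.0000] = 0.0000
Node d (S = 13): V_d = 1/1.1·[0.5294·0.0000 + 0.4706·6.5500] = 2.8021
Node 0 (S = 20): V_0 = 1/1.1·[0.5294·0.0000 + 0.4706·2.8021] = 1.1988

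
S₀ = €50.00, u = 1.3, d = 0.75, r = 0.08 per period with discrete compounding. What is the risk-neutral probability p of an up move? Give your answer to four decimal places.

p = 0.6000

Risk-neutral probability p = (1 + 0.08 − 0.75)/(1.3 − 0.75) = 0.3300/0.5500 = 0.6000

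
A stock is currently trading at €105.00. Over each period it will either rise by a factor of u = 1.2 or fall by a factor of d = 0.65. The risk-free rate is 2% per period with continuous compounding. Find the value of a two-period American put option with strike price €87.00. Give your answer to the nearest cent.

Risk-neutral probability p = (e^0.02 − 0.65)/(1.2 − 0.65) = 0.3702/0.5500 = 0.6731
Terminal stock prices: S_uu = 151.2, S_ud = 81.9, S_dd = 44.36
Terminal payoffs (K − S): max(-64.2, 0) = 0, max(5.1, 0) = 5.1, max(42.64, 0) = 42.64
Node u (S = 126): continuation = e^(−0.02)·[0.6731·0.0000 + 0.3269·5.1000] = 1.6342; exercise value = 0.0000 ≤ continuation, so V_u = 1.6342
Node d (S = 68.25): continuation = e^(−0.02)·[0.6731·5.1000 + 0.3269·42.6375] = 17.0273; exercise value = 18.7500 > continuation, so V_d = 18.7500 (exercise)
Node 0 (S = 105): continuation = e^(−0.02)·[0.6731·1.6342 + 0.3269·18.7500] = 7.0863; exercise value = 0.0000 ≤ continuation, so V_0 = 7.0863

€7.09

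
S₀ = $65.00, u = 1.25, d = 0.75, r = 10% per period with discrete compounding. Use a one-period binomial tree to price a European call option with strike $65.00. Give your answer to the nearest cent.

$10.34

Risk-neutral probability p = (1 + 0.1 − 0.75)/(1.25 − 0.75) = 0.3500/0.5000 = 0.7000
Terminal stock prices: S_u = 81.25, S_d = 48.75
Terminal payoffs (S − K): max(16.25, 0) = 16.25, max(-16.25, 0) = 0
Node 0 (S = 65): V_0 = 1/1.1·[0.7000·16.2500 + 0.3000·0.0000] = 10.3409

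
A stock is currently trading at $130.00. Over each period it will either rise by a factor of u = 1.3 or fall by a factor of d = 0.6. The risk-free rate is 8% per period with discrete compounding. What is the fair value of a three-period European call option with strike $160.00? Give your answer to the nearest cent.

Risk-neutral probability p = (1 + 0.08 − 0.6)/(1.3 − 0.6) = 0.4800/0.7000 = 0.6857
Terminal stock prices: S_uuu = 285.6, S_uud = 131.8, S_udd = 60.84, S_ddd = 28.08
Terminal payoffs (S − K): max(125.6, 0) = 125.6, max(-28.18, 0) = 0, max(-99.16, 0) = 0, max(-131.9, 0) = 0
Node uu (S = 219.7): V_uu = 1/1.08·[0.6857·125.6100 + 0.3143·0.0000] = 79.7524
Node ud (S = 101.4): V_ud = 1/1.08·[0.6857·0.0000 + 0.3143·0.0000] = 0.0000
Node dd (S = 46.8): V_dd = 1/1.08·[0.6857·0.0000 + 0.3143·0.0000] = 0.0000
Node u (S = 169): V_u = 1/1.08·[0.6857·79.7524 + 0.3143·0.0000] = 50.6364
Node d (S = 78): V_d = 1/1.08·[0.6857·0.0000 + 0.3143·0.0000] = 0.0000
Node 0 (S = 130): V_0 = 1/1.08·[0.6857·50.6364 + 0.3143·0.0000] = 32.1501

$32.15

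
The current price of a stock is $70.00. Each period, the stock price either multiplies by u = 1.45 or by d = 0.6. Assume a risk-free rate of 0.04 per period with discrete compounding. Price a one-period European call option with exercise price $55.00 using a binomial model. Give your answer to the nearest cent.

Risk-neutral probability p = (1 + 0.04 − 0.6)/(1.45 − 0.6) = 0.4400/0.8500 = 0.5176
Terminal stock prices: S_u = 101.5, S_d = 42
Terminal payoffs (S − K): max(46.5, 0) = 46.5, max(-13, 0) = 0
Node 0 (S = 70): V_0 = 1/1.04·[0.5176·46.5000 + 0.4824·0.0000] = 23.1448

$23.14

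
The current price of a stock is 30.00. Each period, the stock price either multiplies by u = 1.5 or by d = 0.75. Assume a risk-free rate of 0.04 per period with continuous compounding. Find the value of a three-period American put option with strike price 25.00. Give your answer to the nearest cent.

2.81

Risk-neutral probability p = (e^0.04 − 0.75)/(1.5 − 0.75) = 0.2908/0.7500 = 0.3877
Terminal stock prices: S_uuu = 101.2, S_uud = 50.62, S_udd = 25.31, S_ddd = 12.66
Terminal payoffs (K − S): max(-76.25, 0) = 0, max(-25.62, 0) = 0, max(-0.3125, 0) = 0, max(12.34, 0) = 12.34
Node uu (S = 67.5): continuation = e^(−0.04)·[0.3877·0.0000 + 0.6123·0.0000] = 0.0000; exercise value = 0.0000 ≤ continuation, so V_uu = 0.0000
Node ud (S = 33.75): continuation = e^(−0.04)·[0.3877·0.0000 + 0.6123·0.0000] = 0.0000; exercise value = 0.0000 ≤ continuation, so V_ud = 0.0000
Node dd (S = 16.88): continuation = e^(−0.04)·[0.3877·0.0000 + 0.6123·12.3438] = 7.2612; exercise value = 8.1250 > continuation, so V_dd = 8.1250 (exercise)
Node u (S = 45): continuation = e^(−0.04)·[0.3877·0.0000 + 0.6123·0.0000] = 0.0000; exercise value = 0.0000 ≤ continuation, so V_u = 0.0000
Node d (S = 22.5): continuation = e^(−0.04)·[0.3877·0.0000 + 0.6123·8.1250] = 4.7795; exercise value = 2.5000 ≤ continuation, so V_d = 4.7795
Node 0 (S = 30): continuation = e^(−0.04)·[0.3877·0.0000 + 0.6123·4.7795] = 2.8115; exercise value = 0.0000 ≤ continuation, so V_0 = 2.8115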